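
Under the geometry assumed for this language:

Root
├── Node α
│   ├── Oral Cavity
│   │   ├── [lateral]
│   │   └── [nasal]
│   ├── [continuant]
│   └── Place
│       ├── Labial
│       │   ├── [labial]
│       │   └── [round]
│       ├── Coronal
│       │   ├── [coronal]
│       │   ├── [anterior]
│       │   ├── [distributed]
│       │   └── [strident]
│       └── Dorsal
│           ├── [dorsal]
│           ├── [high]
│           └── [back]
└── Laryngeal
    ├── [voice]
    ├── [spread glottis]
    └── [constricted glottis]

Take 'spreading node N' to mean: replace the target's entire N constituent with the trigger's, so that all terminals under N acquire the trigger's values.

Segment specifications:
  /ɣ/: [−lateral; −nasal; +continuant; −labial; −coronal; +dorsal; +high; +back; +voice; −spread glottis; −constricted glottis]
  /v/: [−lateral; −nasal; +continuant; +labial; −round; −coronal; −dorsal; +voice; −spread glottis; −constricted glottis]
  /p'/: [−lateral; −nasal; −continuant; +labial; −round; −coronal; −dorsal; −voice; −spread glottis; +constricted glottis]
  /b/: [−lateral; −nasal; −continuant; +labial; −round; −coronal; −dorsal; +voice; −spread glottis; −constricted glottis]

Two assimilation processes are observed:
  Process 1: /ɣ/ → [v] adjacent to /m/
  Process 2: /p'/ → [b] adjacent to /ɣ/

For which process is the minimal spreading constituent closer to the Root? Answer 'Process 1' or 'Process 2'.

Process 2

Process 1: the features that change are [labial], [round], [dorsal], [high], [back]; the minimal node is Place (depth 2).
In Process 2, [voice], [constricted glottis] change, so the minimal spreading node is Laryngeal at depth 1.
Depth 1 < depth 2; Process 2 involves the structurally higher constituent Laryngeal.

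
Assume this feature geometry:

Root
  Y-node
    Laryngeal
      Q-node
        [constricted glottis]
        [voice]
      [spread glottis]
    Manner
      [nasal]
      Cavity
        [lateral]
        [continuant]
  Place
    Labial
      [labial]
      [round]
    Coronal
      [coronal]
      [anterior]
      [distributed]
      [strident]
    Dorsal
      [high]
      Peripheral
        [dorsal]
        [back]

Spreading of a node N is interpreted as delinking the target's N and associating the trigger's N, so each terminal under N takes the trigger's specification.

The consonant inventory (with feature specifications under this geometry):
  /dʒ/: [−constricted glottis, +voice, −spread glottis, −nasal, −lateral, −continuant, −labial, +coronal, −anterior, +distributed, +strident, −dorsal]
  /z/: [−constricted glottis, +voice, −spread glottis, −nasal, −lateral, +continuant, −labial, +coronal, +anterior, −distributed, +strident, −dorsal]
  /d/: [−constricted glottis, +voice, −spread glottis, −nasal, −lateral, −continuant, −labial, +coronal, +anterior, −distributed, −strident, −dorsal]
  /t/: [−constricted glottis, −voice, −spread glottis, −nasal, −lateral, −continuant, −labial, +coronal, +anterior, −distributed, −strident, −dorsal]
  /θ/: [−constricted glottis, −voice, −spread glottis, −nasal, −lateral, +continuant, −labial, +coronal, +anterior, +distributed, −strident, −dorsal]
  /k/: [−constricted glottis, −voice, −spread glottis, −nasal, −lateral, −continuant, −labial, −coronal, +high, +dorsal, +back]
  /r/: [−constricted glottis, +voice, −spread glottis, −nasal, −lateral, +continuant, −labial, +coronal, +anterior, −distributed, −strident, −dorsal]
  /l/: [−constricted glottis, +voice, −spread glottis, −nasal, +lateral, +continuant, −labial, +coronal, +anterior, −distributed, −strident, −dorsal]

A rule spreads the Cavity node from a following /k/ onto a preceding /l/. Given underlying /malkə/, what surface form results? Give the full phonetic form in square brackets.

Terminals under Cavity in this geometry: [lateral], [continuant].
The target acquires /k/'s values for everything under Cavity — [−lateral], [−continuant] — while keeping its own [constricted glottis], [voice], [spread glottis], ….
This feature bundle is that of [d], so /malkə/ surfaces as [madkə].

[madkə]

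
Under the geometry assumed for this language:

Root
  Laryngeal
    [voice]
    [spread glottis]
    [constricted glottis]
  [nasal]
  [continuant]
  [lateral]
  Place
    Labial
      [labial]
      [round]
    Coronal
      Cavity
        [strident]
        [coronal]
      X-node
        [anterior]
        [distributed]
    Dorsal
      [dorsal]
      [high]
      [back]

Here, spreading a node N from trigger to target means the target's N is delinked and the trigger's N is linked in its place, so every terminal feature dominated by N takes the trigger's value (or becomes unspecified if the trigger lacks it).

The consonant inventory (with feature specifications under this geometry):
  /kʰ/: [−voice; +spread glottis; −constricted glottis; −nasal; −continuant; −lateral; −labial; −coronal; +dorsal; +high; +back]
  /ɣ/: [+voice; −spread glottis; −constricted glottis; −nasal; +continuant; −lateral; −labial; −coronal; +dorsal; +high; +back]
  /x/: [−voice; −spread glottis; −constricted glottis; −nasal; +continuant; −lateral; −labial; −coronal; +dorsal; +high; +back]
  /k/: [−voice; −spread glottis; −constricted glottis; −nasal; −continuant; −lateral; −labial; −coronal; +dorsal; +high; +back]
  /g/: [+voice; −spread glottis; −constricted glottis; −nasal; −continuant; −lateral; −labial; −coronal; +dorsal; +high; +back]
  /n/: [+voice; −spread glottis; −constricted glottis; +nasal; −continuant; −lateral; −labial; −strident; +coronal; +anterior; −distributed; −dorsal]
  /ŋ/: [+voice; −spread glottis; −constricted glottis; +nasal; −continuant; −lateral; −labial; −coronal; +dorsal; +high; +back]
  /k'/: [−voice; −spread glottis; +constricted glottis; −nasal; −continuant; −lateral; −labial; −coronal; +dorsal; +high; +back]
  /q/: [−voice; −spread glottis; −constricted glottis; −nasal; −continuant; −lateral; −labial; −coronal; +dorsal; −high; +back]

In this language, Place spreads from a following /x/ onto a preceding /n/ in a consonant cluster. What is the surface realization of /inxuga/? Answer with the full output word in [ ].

[iŋxuga]

Place immediately or transitively dominates [labial], [round], [strident], [coronal], [anterior], [distributed], [dorsal], [high], [back].
Spreading Place from /x/ onto /n/ replaces those values with /x/'s: [−labial], [−coronal], [+dorsal], [+high], [+back]. Features outside Place ([voice], [spread glottis], [constricted glottis], …) stay as in /n/.
Among the inventory, only /ŋ/ has exactly this specification, giving the surface form [iŋxuga].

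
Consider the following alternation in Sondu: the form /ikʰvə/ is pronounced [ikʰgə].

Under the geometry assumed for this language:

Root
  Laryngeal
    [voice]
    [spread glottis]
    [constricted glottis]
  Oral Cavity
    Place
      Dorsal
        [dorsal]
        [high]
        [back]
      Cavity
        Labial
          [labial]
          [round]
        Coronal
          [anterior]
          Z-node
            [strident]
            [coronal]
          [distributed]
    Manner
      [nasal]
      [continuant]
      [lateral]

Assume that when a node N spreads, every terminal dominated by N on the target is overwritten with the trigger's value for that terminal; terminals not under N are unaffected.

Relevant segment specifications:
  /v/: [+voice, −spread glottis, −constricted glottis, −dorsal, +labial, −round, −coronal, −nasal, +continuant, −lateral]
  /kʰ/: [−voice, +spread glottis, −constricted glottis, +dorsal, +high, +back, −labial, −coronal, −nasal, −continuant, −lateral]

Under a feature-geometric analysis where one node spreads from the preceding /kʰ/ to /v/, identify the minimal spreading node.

Oral Cavity

/v/ and [g] differ in [continuant], [labial], [round], [dorsal], [high], [back]; every other specified feature is identical.
The smallest constituent containing every changed terminal is Oral Cavity — each of its daughters lacks at least one of the affected features.
If Oral Cavity spreads, every terminal under it takes /kʰ/'s value, producing [g] as observed.
Since [voice], [spread glottis] are preserved even though /kʰ/ disagrees there, no node above Oral Cavity spread.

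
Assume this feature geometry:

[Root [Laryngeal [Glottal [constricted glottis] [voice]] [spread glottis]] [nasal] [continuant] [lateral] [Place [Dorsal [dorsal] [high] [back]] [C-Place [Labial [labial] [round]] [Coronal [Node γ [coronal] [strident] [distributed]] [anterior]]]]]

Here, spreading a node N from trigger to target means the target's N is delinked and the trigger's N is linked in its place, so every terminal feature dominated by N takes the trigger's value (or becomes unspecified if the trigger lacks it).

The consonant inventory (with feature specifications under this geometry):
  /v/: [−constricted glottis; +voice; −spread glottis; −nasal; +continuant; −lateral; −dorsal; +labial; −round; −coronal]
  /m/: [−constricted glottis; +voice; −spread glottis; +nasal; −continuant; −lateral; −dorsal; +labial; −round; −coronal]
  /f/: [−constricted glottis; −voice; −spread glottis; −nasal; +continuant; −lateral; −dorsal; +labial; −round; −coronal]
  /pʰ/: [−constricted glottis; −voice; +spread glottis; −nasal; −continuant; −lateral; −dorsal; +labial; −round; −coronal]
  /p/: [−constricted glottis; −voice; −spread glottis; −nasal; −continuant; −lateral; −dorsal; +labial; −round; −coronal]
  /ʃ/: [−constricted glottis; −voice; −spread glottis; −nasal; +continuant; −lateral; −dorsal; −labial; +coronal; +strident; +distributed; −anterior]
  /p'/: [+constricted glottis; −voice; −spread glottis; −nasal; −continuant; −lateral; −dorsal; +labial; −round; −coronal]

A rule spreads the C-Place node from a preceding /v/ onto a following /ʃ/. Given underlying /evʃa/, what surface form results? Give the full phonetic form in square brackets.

[evfa]

Terminals under C-Place in this geometry: [labial], [round], [coronal], [strident], [distributed], [anterior].
After delinking /ʃ/'s C-Place and linking /v/'s, the affected terminals become [+labial], [−round], [−coronal]; [constricted glottis], [voice], [spread glottis], … (outside C-Place) are retained from /ʃ/.
Among the inventory, only /f/ has exactly this specification, giving the surface form [evfa].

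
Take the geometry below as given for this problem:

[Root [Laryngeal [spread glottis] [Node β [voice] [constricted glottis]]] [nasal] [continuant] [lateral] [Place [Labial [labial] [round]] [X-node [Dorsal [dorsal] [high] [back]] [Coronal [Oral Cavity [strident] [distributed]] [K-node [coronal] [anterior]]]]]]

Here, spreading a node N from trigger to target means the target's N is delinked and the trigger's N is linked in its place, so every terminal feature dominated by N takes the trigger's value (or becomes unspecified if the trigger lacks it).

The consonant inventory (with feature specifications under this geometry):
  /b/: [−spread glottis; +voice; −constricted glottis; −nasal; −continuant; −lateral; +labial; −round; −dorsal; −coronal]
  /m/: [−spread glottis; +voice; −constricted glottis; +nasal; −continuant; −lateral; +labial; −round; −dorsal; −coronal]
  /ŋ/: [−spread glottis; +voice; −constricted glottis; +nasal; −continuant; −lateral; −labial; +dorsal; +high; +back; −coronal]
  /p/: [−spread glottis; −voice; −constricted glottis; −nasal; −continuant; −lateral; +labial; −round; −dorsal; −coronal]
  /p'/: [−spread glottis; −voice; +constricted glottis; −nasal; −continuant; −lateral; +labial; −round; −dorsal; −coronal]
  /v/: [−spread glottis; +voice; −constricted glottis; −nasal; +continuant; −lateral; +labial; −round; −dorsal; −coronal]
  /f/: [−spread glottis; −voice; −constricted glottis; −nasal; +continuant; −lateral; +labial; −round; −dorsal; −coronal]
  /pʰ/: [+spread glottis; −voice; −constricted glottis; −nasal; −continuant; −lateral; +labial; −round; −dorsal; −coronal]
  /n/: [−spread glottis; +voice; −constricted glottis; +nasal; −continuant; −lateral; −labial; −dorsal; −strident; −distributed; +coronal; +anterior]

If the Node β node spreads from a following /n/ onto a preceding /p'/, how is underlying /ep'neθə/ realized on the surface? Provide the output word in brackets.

Terminals under Node β in this geometry: [voice], [constricted glottis].
After delinking /p'/'s Node β and linking /n/'s, the affected terminals become [+voice], [−constricted glottis]; [spread glottis], [nasal], [continuant], … (outside Node β) are retained from /p'/.
This feature bundle is that of [b], so /ep'neθə/ surfaces as [ebneθə].

[ebneθə]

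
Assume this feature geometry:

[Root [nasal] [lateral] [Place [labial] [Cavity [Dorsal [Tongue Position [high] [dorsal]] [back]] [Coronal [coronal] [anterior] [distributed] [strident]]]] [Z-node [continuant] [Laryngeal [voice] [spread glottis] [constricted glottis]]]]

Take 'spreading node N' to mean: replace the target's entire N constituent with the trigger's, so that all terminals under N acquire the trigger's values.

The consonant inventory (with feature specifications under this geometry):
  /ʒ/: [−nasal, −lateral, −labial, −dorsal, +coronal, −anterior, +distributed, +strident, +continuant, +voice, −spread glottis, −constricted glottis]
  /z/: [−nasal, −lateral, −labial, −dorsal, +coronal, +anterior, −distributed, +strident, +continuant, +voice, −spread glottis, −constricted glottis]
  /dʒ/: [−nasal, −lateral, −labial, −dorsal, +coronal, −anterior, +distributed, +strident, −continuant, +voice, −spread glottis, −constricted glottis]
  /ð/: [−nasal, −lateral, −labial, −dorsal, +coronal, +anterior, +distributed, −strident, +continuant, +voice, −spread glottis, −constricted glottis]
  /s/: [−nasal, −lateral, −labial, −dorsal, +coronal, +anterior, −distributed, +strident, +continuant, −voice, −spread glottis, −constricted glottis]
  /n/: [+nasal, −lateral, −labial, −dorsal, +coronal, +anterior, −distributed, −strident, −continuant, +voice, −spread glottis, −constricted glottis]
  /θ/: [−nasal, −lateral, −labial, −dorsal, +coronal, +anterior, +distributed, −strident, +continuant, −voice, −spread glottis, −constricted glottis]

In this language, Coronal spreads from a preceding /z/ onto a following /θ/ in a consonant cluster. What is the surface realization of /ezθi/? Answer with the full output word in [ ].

Coronal immediately or transitively dominates [coronal], [anterior], [distributed], [strident].
Spreading Coronal from /z/ onto /θ/ replaces those values with /z/'s: [+coronal], [+anterior], [−distributed], [+strident]. Features outside Coronal ([nasal], [lateral], [labial], …) stay as in /θ/.
The resulting bundle matches /s/ in the inventory; substituting it for /θ/ gives [ezsi].

[ezsi]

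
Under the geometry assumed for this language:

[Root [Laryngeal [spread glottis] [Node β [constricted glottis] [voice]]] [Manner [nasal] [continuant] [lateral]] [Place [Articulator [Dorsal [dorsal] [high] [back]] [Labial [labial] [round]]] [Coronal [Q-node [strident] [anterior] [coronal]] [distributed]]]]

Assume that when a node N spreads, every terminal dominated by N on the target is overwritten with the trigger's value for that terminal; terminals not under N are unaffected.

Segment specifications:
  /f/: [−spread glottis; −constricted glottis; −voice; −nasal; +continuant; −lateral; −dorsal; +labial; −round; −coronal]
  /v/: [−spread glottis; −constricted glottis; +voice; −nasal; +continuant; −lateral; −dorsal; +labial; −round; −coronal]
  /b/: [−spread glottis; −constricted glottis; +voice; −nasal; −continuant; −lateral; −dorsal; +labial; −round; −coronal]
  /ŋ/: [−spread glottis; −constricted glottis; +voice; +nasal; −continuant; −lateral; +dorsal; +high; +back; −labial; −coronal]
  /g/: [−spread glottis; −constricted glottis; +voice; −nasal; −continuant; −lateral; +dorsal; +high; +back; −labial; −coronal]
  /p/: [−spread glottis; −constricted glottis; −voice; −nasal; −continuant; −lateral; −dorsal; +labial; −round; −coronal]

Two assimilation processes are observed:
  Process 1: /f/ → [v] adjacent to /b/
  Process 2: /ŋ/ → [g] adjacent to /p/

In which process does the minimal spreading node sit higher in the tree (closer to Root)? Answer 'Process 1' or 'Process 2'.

Process 1: the feature that changes is [voice]; the minimal node is [voice] (depth 3).
Process 2: the feature that changes is [nasal]; the minimal node is [nasal] (depth 2).
Depth 2 < depth 3; Process 2 involves the structurally higher constituent [nasal].

Process 2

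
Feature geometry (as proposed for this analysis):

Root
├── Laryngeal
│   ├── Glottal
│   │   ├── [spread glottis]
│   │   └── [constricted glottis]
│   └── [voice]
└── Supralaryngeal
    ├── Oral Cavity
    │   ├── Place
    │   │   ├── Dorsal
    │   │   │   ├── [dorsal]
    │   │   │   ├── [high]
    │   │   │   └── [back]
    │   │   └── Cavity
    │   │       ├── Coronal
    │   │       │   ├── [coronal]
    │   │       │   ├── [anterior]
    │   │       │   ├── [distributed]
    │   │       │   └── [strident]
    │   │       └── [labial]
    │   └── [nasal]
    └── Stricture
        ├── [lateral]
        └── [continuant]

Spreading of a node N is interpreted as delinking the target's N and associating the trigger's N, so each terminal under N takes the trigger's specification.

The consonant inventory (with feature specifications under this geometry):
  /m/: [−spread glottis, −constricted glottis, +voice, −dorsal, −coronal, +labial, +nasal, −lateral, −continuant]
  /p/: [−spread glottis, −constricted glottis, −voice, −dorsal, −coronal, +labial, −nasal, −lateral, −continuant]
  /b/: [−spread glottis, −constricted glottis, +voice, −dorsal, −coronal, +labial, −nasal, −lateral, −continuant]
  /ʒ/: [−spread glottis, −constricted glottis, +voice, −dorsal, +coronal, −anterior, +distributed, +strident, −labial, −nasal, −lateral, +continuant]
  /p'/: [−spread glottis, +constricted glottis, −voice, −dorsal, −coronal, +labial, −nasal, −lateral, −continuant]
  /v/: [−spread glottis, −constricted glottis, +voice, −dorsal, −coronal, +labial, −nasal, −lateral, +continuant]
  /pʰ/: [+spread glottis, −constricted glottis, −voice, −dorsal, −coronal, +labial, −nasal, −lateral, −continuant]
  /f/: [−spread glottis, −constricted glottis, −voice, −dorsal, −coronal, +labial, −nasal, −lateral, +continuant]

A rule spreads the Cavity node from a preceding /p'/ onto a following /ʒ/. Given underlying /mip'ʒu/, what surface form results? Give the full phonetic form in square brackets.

[mip'vu]

Cavity immediately or transitively dominates [coronal], [anterior], [distributed], [strident], [labial].
After delinking /ʒ/'s Cavity and linking /p'/'s, the affected terminals become [−coronal], [+labial]; [spread glottis], [constricted glottis], [voice], … (outside Cavity) are retained from /ʒ/.
Among the inventory, only /v/ has exactly this specification, giving the surface form [mip'vu].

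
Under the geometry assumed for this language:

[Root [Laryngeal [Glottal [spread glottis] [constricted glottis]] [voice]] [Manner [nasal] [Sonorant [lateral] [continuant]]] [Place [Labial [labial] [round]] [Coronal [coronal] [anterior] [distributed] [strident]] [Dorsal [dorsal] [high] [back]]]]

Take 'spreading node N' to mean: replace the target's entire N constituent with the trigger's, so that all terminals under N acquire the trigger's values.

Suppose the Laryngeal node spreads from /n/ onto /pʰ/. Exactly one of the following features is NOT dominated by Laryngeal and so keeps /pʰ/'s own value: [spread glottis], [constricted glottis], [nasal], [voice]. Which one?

[nasal]

Under this geometry, Laryngeal contains [spread glottis], [constricted glottis], [voice].
Of the listed options, [voice], [constricted glottis], [spread glottis] are among these and would be overwritten by spreading Laryngeal.
But [nasal] is a dependent of Manner, outside Laryngeal; it is therefore untouched by the spreading.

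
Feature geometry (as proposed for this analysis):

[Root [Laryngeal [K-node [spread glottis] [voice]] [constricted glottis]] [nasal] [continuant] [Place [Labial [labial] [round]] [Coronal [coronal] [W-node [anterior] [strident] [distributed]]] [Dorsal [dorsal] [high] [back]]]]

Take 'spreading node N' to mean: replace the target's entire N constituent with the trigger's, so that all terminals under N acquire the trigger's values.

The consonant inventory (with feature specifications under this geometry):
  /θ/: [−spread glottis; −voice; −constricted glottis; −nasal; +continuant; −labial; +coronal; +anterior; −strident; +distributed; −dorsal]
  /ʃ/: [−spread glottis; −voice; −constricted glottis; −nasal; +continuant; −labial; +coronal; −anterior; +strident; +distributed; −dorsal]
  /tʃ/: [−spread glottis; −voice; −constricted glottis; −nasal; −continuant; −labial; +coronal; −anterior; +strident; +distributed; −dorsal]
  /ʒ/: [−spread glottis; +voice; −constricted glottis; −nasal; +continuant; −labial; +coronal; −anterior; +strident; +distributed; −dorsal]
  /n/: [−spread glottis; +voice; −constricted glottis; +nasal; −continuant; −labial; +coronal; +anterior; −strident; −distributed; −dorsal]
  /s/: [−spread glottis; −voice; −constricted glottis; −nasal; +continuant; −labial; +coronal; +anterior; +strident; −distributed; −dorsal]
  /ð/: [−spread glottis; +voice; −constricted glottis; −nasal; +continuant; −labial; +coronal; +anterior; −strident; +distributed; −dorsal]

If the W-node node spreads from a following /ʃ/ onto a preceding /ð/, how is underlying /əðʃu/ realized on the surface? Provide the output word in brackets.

The W-node node dominates the terminals [anterior], [strident], [distributed].
The target acquires /ʃ/'s values for everything under W-node — [−anterior], [+strident], [+distributed] — while keeping its own [spread glottis], [voice], [constricted glottis], ….
The resulting bundle matches /ʒ/ in the inventory; substituting it for /ð/ gives [əʒʃu].

[əʒʃu]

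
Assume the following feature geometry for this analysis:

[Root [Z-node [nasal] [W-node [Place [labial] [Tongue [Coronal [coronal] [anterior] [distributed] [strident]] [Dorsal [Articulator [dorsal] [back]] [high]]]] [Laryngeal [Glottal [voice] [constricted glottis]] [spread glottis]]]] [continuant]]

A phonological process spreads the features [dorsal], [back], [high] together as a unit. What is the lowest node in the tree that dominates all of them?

[dorsal] is immediately dominated by Articulator.
[back] is immediately dominated by Articulator.
[high] is immediately dominated by Dorsal.
The lowest node appearing on every path is Dorsal; each proper daughter of Dorsal fails to dominate at least one of the listed features.

Dorsal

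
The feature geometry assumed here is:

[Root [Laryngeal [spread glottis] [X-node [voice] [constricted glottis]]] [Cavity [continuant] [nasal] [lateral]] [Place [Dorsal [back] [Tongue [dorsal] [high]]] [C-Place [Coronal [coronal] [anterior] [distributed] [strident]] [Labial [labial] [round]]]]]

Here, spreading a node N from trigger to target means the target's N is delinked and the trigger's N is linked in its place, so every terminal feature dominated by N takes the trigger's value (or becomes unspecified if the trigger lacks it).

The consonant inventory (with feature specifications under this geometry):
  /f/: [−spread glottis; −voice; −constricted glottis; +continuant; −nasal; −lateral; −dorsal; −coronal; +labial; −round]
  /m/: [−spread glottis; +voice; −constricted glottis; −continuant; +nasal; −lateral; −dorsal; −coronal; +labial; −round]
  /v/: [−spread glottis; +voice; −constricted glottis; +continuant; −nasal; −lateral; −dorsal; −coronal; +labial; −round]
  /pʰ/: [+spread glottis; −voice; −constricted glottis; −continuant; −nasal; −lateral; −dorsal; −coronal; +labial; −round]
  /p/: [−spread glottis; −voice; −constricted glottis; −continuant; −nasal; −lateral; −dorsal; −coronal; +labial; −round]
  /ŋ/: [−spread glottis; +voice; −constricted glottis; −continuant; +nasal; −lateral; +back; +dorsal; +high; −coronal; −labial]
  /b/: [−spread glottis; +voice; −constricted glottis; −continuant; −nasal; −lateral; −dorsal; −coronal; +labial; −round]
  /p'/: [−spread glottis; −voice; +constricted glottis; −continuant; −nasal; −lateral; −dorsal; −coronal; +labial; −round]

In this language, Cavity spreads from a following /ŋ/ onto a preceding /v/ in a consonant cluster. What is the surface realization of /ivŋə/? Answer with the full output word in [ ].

[imŋə]

Terminals under Cavity in this geometry: [continuant], [nasal], [lateral].
Spreading Cavity from /ŋ/ onto /v/ replaces those values with /ŋ/'s: [−continuant], [+nasal], [−lateral]. Features outside Cavity ([spread glottis], [voice], [constricted glottis], …) stay as in /v/.
This feature bundle is that of [m], so /ivŋə/ surfaces as [imŋə].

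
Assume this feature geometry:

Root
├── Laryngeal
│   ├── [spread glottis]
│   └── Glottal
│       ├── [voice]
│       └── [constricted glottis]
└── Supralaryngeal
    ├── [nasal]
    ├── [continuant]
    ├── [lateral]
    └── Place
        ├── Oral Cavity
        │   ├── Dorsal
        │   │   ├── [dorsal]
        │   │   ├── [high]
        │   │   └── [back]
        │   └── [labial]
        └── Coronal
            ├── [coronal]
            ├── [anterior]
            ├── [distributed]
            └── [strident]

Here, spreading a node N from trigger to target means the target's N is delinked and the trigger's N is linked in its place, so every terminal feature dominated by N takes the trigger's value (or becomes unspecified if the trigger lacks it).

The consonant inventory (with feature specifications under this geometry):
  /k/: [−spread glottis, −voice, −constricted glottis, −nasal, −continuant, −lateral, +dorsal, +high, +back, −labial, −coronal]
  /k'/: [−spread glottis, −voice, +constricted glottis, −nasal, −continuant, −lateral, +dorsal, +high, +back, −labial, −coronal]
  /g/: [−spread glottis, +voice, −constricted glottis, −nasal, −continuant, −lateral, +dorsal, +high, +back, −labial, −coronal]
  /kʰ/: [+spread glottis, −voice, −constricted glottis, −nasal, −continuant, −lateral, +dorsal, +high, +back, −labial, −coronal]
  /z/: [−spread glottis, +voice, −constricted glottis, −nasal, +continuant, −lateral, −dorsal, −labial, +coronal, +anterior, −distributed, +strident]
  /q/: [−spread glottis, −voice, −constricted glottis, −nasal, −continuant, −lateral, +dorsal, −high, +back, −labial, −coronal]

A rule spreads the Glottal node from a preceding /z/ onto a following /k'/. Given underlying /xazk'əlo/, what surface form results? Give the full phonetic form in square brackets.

[xazgəlo]

The Glottal node dominates the terminals [voice], [constricted glottis].
After delinking /k'/'s Glottal and linking /z/'s, the affected terminals become [+voice], [−constricted glottis]; [spread glottis], [nasal], [continuant], … (outside Glottal) are retained from /k'/.
Among the inventory, only /g/ has exactly this specification, giving the surface form [xazgəlo].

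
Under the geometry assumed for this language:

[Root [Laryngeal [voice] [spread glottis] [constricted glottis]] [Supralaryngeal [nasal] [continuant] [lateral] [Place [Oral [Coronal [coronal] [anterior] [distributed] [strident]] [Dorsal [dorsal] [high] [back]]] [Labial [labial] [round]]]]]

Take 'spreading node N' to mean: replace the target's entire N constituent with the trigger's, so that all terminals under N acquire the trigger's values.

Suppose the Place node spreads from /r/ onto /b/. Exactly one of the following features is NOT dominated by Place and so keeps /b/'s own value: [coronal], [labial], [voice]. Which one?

The terminals dominated by Place are [coronal], [anterior], [distributed], [strident], [dorsal], [high], [back], [labial], [round].
[coronal], [labial] all lie under Place, so they are overwritten when Place spreads.
[voice] is not within the Place subtree (it hangs from Laryngeal), so /b/'s [voice] value survives.

[voice]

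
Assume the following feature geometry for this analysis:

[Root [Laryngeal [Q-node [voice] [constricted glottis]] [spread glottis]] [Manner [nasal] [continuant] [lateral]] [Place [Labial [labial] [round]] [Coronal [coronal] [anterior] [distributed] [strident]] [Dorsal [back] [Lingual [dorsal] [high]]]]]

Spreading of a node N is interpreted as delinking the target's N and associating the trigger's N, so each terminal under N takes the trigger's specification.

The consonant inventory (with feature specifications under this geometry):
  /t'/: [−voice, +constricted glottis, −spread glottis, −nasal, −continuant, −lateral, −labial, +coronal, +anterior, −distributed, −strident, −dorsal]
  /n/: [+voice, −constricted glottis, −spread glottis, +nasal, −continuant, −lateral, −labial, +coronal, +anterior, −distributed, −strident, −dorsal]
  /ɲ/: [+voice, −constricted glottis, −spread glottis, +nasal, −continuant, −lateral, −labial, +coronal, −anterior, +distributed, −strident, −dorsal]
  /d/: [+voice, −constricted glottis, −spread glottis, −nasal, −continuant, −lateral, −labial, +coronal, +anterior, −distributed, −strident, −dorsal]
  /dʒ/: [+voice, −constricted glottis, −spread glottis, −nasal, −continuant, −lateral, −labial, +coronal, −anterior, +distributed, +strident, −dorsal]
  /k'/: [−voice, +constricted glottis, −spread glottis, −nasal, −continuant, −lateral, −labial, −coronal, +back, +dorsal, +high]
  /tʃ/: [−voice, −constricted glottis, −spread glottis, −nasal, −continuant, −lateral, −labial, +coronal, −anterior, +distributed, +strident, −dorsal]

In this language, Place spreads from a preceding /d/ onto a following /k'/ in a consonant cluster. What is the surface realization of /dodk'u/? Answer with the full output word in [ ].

Place immediately or transitively dominates [labial], [round], [coronal], [anterior], [distributed], [strident], [back], [dorsal], [high].
The target acquires /d/'s values for everything under Place — [−labial], [+coronal], [+anterior], [−distributed], [−strident], [−dorsal] — while keeping its own [voice], [constricted glottis], [spread glottis], ….
This feature bundle is that of [t'], so /dodk'u/ surfaces as [dodt'u].

[dodt'u]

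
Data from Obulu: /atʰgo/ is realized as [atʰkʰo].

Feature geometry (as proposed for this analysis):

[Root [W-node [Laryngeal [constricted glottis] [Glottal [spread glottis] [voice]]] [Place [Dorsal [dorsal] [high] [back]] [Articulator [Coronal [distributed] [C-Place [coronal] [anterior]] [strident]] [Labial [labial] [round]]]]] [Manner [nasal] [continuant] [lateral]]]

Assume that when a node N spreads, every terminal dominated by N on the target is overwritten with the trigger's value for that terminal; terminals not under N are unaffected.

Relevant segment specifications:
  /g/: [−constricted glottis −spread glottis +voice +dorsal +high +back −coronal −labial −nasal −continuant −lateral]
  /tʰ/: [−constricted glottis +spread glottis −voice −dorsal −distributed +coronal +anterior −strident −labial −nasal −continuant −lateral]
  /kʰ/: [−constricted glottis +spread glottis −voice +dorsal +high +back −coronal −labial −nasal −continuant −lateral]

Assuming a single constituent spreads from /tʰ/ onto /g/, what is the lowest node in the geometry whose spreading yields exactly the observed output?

Glottal

The alternation /g/ → [kʰ] changes [voice], [spread glottis] and nothing else.
Tracing each changed feature up the tree, the paths first meet at Glottal; any lower node misses at least one of them.
Spreading Glottal from /tʰ/ overwrites each of those terminals with /tʰ/'s values, yielding exactly [kʰ].
Features on which the two segments disagree outside Glottal, such as [dorsal], [coronal], are unchanged — nothing dominating them spread, and Glottal is the minimal sufficient constituent.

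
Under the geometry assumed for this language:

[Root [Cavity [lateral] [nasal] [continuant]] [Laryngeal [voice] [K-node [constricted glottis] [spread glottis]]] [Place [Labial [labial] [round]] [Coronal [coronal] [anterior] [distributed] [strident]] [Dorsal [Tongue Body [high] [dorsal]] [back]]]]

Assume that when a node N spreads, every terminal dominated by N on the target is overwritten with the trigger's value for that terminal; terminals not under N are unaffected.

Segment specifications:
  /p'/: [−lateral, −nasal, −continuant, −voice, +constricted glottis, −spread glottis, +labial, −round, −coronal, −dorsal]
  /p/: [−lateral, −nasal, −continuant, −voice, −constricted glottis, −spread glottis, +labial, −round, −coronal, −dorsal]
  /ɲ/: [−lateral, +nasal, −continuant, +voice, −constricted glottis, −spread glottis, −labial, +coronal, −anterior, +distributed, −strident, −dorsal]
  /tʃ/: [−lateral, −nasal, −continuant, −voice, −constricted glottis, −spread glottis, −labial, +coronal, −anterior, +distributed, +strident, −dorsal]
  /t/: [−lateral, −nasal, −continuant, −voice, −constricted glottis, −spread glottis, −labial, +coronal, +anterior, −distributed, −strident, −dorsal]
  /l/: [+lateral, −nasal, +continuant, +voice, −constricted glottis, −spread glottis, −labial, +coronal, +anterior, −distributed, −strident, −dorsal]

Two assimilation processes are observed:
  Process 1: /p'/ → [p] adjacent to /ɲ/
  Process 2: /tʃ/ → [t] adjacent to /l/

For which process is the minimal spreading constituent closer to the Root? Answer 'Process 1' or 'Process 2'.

Process 2

Process 1: the feature that changes is [constricted glottis]; the minimal node is [constricted glottis] (depth 3).
Process 2: the features that change are [anterior], [distributed], [strident]; the minimal node is Coronal (depth 2).
Coronal (depth 2) sits above [constricted glottis] (depth 3), making Process 2 the one with the higher spreading node.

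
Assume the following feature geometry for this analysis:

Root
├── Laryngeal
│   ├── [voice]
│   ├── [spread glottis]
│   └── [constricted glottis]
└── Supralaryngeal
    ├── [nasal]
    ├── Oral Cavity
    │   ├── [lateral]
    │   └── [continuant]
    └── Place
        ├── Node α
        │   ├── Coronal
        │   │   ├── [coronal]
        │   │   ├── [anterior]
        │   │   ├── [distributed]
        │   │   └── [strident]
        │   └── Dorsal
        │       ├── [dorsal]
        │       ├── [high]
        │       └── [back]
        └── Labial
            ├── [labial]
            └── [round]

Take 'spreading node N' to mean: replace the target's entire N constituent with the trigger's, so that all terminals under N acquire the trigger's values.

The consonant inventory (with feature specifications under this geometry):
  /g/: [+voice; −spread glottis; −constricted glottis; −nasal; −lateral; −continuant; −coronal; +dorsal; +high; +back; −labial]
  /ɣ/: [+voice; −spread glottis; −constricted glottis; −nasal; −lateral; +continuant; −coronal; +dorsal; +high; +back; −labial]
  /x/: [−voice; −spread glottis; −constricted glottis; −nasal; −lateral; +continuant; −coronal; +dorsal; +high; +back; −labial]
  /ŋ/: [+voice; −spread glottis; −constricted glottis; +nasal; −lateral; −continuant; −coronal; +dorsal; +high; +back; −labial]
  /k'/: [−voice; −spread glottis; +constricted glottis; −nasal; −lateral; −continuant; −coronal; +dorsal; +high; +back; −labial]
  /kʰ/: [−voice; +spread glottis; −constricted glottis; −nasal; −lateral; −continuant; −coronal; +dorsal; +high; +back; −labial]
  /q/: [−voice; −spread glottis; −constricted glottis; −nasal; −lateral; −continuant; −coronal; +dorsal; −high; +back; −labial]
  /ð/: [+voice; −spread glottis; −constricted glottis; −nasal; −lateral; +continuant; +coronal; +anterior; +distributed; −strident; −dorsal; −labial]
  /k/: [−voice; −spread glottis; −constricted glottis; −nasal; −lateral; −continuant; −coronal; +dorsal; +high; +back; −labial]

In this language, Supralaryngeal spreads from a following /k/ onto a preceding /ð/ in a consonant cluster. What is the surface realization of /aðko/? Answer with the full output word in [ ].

[agko]

The Supralaryngeal node dominates the terminals [nasal], [lateral], [continuant], [coronal], [anterior], [distributed], [strident], [dorsal], [high], [back], [labial], [round].
After delinking /ð/'s Supralaryngeal and linking /k/'s, the affected terminals become [−nasal], [−lateral], [−continuant], [−coronal], [+dorsal], [+high], [+back], [−labial]; [voice], [spread glottis], [constricted glottis] (outside Supralaryngeal) are retained from /ð/.
Among the inventory, only /g/ has exactly this specification, giving the surface form [agko].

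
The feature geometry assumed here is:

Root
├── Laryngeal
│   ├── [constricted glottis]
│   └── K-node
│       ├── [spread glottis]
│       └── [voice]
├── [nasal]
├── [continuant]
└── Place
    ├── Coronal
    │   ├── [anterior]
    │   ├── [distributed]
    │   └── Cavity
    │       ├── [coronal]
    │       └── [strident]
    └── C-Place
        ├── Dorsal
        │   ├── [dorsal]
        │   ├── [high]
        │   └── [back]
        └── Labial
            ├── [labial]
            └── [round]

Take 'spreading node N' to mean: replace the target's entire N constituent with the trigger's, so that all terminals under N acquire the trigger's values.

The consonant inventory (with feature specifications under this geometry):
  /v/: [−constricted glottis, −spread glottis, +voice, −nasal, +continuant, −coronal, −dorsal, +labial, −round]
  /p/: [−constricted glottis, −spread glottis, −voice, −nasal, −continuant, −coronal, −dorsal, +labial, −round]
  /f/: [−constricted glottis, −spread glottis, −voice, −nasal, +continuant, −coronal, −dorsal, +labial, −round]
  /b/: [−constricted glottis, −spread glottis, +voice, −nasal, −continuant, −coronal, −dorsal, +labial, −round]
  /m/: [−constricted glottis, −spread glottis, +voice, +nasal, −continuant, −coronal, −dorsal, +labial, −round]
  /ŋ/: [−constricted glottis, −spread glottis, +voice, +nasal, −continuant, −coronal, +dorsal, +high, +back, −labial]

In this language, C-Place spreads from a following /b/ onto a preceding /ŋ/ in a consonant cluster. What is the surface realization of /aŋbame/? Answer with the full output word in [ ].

C-Place immediately or transitively dominates [dorsal], [high], [back], [labial], [round].
Spreading C-Place from /b/ onto /ŋ/ replaces those values with /b/'s: [−dorsal], [+labial], [−round]. Features outside C-Place ([constricted glottis], [spread glottis], [voice], …) stay as in /ŋ/.
Among the inventory, only /m/ has exactly this specification, giving the surface form [ambame].

[ambame]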